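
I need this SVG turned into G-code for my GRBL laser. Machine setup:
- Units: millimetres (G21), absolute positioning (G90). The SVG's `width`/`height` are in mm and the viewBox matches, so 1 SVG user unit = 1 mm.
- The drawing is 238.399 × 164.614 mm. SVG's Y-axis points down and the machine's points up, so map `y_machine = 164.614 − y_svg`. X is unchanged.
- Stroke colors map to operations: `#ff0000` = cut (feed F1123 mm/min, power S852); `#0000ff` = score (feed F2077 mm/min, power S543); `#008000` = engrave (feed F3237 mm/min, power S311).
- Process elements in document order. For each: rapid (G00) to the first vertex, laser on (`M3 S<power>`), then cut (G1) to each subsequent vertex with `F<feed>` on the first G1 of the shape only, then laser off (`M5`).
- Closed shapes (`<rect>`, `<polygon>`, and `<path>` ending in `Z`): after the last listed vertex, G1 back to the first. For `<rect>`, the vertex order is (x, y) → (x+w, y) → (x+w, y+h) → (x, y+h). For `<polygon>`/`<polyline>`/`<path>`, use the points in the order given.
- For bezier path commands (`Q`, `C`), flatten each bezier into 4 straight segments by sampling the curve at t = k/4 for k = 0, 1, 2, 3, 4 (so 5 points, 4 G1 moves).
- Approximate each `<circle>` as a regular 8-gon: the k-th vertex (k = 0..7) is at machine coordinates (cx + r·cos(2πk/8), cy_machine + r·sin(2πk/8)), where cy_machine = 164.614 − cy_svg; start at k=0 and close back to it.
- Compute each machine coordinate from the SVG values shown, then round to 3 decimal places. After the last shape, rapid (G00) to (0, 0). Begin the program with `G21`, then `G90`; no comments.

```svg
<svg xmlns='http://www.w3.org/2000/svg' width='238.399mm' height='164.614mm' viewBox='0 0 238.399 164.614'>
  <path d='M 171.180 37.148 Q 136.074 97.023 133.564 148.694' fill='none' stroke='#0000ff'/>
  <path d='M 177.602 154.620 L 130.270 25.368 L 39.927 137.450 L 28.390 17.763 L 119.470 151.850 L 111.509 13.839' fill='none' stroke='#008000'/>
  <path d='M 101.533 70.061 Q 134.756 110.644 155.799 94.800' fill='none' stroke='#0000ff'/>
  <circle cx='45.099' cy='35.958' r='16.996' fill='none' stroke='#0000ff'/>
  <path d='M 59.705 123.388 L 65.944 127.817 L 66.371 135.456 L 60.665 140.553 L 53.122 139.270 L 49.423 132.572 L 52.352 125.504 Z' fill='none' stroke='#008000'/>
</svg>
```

viewBox `0 0 238.399 164.614` with mm width/height → 1 unit = 1 mm. Flip: y_m = 164.614 − y_svg.

**Shape 1** — `<path>` quadratic bezier, stroke `#0000ff` → score (S543, F2077). Control points (SVG): P0=(171.180,37.148), P1=(136.074,97.023), P2=(133.564,148.694); sampled at t=k/4. Machine vertices: (171.180,127.466) → (155.664,98.041) → (144.223,69.642) → (136.856,42.268) → (133.564,15.920). Open path.

**Shape 2** — `<path>` open polyline, stroke `#008000` → engrave (S311, F3237). Machine vertices: (177.602,9.994) → (130.270,139.246) → (39.927,27.164) → (28.390,146.851) → (119.470,12.764) → (111.509,150.775). Open path.

**Shape 3** — `<path>` quadratic bezier, stroke `#0000ff` → score (S543, F2077). Control points (SVG): P0=(101.533,70.061), P1=(134.756,110.644), P2=(155.799,94.800); sampled at t=k/4. Machine vertices: (101.533,94.553) → (117.383,77.788) → (131.711,68.077) → (144.516,65.419) → (155.799,69.814). Open path.

**Shape 4** — `<circle>` circle, stroke `#0000ff` → score (S543, F2077). Machine vertices: (62.095,128.656) → (57.117,140.674) → (45.099,145.652) → (33.081,140.674) → (28.103,128.656) → (33.081,116.638) → (45.099,111.660) → (57.117,116.638) → (62.095,128.656). Closed: final G1 returns to the first vertex.

**Shape 5** — `<path>` regular polygon, stroke `#008000` → engrave (S311, F3237). Machine vertices: (59.705,41.226) → (65.944,36.797) → (66.371,29.158) → (60.665,24.061) → (53.122,25.344) → (49.423,32.042) → (52.352,39.110) → (59.705,41.226). Closed: final G1 returns to the first vertex.

G21
G90
G00 X171.180 Y127.466
M3 S543
G1 X155.664 Y98.041 F2077
G1 X144.223 Y69.642
G1 X136.856 Y42.268
G1 X133.564 Y15.920
M5
G00 X177.602 Y9.994
M3 S311
G1 X130.270 Y139.246 F3237
G1 X39.927 Y27.164
G1 X28.390 Y146.851
G1 X119.470 Y12.764
G1 X111.509 Y150.775
M5
G00 X101.533 Y94.553
M3 S543
G1 X117.383 Y77.788 F2077
G1 X131.711 Y68.077
G1 X144.516 Y65.419
G1 X155.799 Y69.814
M5
G00 X62.095 Y128.656
M3 S543
G1 X57.117 Y140.674 F2077
G1 X45.099 Y145.652
G1 X33.081 Y140.674
G1 X28.103 Y128.656
G1 X33.081 Y116.638
G1 X45.099 Y111.660
G1 X57.117 Y116.638
G1 X62.095 Y128.656
M5
G00 X59.705 Y41.226
M3 S311
G1 X65.944 Y36.797 F3237
G1 X66.371 Y29.158
G1 X60.665 Y24.061
G1 X53.122 Y25.344
G1 X49.423 Y32.042
G1 X52.352 Y39.110
G1 X59.705 Y41.226
M5
G00 X0.000 Y0.000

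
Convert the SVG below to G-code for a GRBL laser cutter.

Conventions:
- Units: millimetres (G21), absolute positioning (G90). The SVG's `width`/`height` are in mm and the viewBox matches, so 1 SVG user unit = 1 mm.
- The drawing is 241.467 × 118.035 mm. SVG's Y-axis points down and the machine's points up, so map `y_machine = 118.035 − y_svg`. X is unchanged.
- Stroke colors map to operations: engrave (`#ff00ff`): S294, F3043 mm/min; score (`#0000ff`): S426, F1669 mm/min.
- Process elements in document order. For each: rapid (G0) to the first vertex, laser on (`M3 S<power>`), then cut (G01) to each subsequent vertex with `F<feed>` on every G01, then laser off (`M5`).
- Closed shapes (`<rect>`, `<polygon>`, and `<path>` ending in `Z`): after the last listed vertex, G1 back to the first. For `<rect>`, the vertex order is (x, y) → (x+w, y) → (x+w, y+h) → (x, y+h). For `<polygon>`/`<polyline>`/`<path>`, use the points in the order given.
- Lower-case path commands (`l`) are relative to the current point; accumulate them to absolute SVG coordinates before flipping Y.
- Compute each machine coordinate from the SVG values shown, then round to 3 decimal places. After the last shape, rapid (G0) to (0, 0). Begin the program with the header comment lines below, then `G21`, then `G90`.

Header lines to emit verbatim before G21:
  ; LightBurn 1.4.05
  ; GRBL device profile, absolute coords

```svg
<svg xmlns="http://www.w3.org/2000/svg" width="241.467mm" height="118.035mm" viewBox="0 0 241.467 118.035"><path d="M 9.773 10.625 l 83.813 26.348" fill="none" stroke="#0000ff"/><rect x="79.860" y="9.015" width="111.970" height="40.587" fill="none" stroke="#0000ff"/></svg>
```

viewBox `0 0 241.467 118.035` with mm width/height → 1 unit = 1 mm. Flip: y_m = 118.035 − y_svg.

**Shape 1** — `<path>` line segment, stroke `#0000ff` → score (S426, F1669). Machine vertices: (9.773,107.410) → (93.586,81.062). Open path.

**Shape 2** — `<rect>` rectangle, stroke `#0000ff` → score (S426, F1669). Machine vertices: (79.860,109.020) → (191.830,109.020) → (191.830,68.433) → (79.860,68.433) → (79.860,109.020). Closed: final G1 returns to the first vertex.

; LightBurn 1.4.05
; GRBL device profile, absolute coords
G21
G90
G0 X9.773 Y107.410
M3 S426
G01 X93.586 Y81.062 F1669
M5
G0 X79.860 Y109.020
M3 S426
G01 X191.830 Y109.020 F1669
G01 X191.830 Y68.433 F1669
G01 X79.860 Y68.433 F1669
G01 X79.860 Y109.020 F1669
M5
G0 X0.000 Y0.000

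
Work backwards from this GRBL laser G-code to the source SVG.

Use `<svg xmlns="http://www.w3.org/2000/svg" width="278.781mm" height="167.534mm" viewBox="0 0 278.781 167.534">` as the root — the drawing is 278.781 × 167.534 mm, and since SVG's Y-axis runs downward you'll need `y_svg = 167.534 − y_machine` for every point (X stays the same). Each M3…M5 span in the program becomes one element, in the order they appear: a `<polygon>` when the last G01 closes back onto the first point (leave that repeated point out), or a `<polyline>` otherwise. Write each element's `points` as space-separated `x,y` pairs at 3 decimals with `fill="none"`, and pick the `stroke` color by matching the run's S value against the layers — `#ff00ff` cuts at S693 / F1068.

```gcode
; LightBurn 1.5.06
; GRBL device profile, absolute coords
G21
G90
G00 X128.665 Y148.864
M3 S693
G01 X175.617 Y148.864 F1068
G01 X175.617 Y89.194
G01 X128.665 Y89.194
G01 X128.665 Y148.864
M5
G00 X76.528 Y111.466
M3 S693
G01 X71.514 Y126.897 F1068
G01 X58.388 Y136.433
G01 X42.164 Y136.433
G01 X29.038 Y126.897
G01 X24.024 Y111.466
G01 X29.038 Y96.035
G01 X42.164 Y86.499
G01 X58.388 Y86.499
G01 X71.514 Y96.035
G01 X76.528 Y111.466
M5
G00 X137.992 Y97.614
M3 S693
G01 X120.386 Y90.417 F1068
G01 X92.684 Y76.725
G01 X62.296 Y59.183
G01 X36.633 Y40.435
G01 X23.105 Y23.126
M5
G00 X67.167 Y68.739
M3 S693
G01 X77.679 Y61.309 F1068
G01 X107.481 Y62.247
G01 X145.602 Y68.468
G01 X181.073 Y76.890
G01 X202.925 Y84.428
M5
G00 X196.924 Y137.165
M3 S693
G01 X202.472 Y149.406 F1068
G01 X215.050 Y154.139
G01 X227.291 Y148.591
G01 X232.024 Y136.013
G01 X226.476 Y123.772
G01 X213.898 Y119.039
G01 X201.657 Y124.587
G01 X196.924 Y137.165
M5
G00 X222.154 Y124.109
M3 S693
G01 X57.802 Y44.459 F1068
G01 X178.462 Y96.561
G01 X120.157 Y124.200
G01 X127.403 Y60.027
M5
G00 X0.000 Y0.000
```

Each laser-on run becomes one SVG element. Flip Y back into SVG space with y_svg = 167.534 − y_machine. Every run uses S693, so all elements get stroke `#ff00ff` (cut).

Run 1: The run returns to its start, so emit a `<polygon>` with points (Y-flipped): 128.665,18.670 175.617,18.670 175.617,78.340 128.665,78.340.

Run 2: The run returns to its start, so emit a `<polygon>` with points (Y-flipped): 76.528,56.068 71.514,40.637 58.388,31.101 42.164,31.101 29.038,40.637 24.024,56.068 29.038,71.499 42.164,81.035 58.388,81.035 71.514,71.499.

Run 3: The run is open, so emit a `<polyline>` with points (Y-flipped): 137.992,69.920 120.386,77.117 92.684,90.809 62.296,108.351 36.633,127.099 23.105,144.408.

Run 4: The run is open, so emit a `<polyline>` with points (Y-flipped): 67.167,98.795 77.679,106.225 107.481,105.287 145.602,99.066 181.073,90.644 202.925,83.106.

Run 5: The run returns to its start, so emit a `<polygon>` with points (Y-flipped): 196.924,30.369 202.472,18.128 215.050,13.395 227.291,18.943 232.024,31.521 226.476,43.762 213.898,48.495 201.657,42.947.

Run 6: The run is open, so emit a `<polyline>` with points (Y-flipped): 222.154,43.425 57.802,123.075 178.462,70.973 120.157,43.334 127.403,107.507.

<svg xmlns="http://www.w3.org/2000/svg" width="278.781mm" height="167.534mm" viewBox="0 0 278.781 167.534">
  <polygon points="128.665,18.670 175.617,18.670 175.617,78.340 128.665,78.340" fill="none" stroke="#ff00ff"/>
  <polygon points="76.528,56.068 71.514,40.637 58.388,31.101 42.164,31.101 29.038,40.637 24.024,56.068 29.038,71.499 42.164,81.035 58.388,81.035 71.514,71.499" fill="none" stroke="#ff00ff"/>
  <polyline points="137.992,69.920 120.386,77.117 92.684,90.809 62.296,108.351 36.633,127.099 23.105,144.408" fill="none" stroke="#ff00ff"/>
  <polyline points="67.167,98.795 77.679,106.225 107.481,105.287 145.602,99.066 181.073,90.644 202.925,83.106" fill="none" stroke="#ff00ff"/>
  <polygon points="196.924,30.369 202.472,18.128 215.050,13.395 227.291,18.943 232.024,31.521 226.476,43.762 213.898,48.495 201.657,42.947" fill="none" stroke="#ff00ff"/>
  <polyline points="222.154,43.425 57.802,123.075 178.462,70.973 120.157,43.334 127.403,107.507" fill="none" stroke="#ff00ff"/>
</svg>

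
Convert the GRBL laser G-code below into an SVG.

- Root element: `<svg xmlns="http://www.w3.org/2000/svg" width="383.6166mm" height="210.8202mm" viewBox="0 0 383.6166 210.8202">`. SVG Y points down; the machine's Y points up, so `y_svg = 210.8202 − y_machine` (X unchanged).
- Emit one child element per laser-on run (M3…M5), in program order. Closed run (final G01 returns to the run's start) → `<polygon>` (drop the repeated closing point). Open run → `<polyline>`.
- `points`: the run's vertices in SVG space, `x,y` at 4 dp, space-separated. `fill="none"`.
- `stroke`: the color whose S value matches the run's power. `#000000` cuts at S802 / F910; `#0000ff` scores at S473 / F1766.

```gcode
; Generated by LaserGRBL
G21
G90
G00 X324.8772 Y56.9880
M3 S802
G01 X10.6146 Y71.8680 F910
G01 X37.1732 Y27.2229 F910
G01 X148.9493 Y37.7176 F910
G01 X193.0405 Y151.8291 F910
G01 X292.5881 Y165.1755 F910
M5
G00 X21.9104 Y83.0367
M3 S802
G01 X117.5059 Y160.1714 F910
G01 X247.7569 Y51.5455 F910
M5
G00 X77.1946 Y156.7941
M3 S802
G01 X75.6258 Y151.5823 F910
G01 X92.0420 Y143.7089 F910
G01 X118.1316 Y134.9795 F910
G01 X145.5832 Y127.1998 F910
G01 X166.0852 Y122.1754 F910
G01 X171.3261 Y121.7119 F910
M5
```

<svg xmlns="http://www.w3.org/2000/svg" width="383.6166mm" height="210.8202mm" viewBox="0 0 383.6166 210.8202">
  <polyline points="324.8772,153.8322 10.6146,138.9522 37.1732,183.5973 148.9493,173.1026 193.0405,58.9911 292.5881,45.6447" fill="none" stroke="#000000"/>
  <polyline points="21.9104,127.7835 117.5059,50.6488 247.7569,159.2747" fill="none" stroke="#000000"/>
  <polyline points="77.1946,54.0261 75.6258,59.2379 92.0420,67.1113 118.1316,75.8407 145.5832,83.6204 166.0852,88.6448 171.3261,89.1083" fill="none" stroke="#000000"/>
</svg>

y_svg = 210.8202 − y_m. Every run uses S802, so all elements get stroke `#000000` (cut).

[1] open run; points: 324.8772,153.8322 10.6146,138.9522 37.1732,183.5973 148.9493,173.1026 193.0405,58.9911 292.5881,45.6447

[2] open run; points: 21.9104,127.7835 117.5059,50.6488 247.7569,159.2747

[3] open run; points: 77.1946,54.0261 75.6258,59.2379 92.0420,67.1113 118.1316,75.8407 145.5832,83.6204 166.0852,88.6448 171.3261,89.1083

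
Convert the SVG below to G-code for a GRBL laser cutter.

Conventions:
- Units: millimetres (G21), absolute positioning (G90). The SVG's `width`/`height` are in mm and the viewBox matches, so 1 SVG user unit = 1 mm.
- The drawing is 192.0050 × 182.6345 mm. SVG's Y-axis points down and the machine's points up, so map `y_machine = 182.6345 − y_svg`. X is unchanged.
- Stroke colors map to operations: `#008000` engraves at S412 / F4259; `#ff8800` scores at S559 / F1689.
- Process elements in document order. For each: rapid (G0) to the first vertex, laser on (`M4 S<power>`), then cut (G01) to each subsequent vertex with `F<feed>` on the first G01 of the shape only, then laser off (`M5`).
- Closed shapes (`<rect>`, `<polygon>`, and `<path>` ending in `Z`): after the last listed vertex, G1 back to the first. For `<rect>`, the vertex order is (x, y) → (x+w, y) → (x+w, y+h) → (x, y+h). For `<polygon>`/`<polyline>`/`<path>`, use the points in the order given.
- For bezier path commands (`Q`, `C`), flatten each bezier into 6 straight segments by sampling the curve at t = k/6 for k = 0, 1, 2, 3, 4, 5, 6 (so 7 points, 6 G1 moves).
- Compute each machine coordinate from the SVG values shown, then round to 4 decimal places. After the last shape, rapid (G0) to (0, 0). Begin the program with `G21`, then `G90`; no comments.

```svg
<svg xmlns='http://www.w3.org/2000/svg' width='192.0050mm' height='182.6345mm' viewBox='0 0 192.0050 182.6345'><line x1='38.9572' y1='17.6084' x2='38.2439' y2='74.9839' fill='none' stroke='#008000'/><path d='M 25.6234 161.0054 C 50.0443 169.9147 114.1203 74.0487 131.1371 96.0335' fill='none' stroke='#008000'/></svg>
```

G21
G90
G0 X38.9572 Y165.0261
M4 S412
G01 X38.2439 Y107.6506 F4259
M5
G0 X25.6234 Y21.6291
M4 S412
G01 X40.7370 Y24.8750 F4259
G01 X60.0510 Y39.3995
G01 X81.1568 Y59.0184
G01 X101.6455 Y77.5476
G01 X119.1086 Y88.8032
G01 X131.1371 Y86.6010
M5
G0 X0.0000 Y0.0000

Since the viewBox matches the mm dimensions, user units are millimetres directly. The only transform is the Y-flip y_m = 182.6345 − y_svg.

Shape 1 is a line segment drawn with `<line>`. Its stroke #008000 means engrave at S412, F4259. After flipping Y the toolpath is (38.9572,165.0261) → (38.2439,107.6506).

Shape 2 is a cubic bezier drawn with `<path>`. Its stroke #008000 means engrave at S412, F4259. After flipping Y the toolpath is (25.6234,21.6291) → (40.7370,24.8750) → (60.0510,39.3995) → (81.1568,59.0184) → (101.6455,77.5476) → (119.1086,88.8032) → (131.1371,86.6010).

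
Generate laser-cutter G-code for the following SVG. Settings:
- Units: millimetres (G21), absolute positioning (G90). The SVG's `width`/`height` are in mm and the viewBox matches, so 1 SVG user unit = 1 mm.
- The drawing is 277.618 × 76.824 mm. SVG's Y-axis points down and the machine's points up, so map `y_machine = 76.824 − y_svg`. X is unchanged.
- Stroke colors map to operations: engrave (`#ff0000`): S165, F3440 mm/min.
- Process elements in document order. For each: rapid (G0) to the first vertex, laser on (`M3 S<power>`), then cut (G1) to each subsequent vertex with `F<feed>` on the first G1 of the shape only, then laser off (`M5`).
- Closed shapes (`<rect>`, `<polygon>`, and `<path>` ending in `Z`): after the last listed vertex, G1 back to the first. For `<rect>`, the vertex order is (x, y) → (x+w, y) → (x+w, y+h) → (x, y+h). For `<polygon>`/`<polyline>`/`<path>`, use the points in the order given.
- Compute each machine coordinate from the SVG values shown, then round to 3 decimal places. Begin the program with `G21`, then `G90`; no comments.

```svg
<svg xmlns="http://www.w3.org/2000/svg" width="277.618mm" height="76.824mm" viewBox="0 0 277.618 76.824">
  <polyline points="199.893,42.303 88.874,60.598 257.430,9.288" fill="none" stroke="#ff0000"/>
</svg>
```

Since the viewBox matches the mm dimensions, user units are millimetres directly. The only transform is the Y-flip y_m = 76.824 − y_svg.

Shape 1 is a open polyline drawn with `<polyline>`. Its stroke #ff0000 means engrave at S165, F3440. After flipping Y the toolpath is (199.893,34.521) → (88.874,16.226) → (257.430,67.536).

G21
G90
G0 X199.893 Y34.521
M3 S165
G1 X88.874 Y16.226 F3440
G1 X257.430 Y67.536
M5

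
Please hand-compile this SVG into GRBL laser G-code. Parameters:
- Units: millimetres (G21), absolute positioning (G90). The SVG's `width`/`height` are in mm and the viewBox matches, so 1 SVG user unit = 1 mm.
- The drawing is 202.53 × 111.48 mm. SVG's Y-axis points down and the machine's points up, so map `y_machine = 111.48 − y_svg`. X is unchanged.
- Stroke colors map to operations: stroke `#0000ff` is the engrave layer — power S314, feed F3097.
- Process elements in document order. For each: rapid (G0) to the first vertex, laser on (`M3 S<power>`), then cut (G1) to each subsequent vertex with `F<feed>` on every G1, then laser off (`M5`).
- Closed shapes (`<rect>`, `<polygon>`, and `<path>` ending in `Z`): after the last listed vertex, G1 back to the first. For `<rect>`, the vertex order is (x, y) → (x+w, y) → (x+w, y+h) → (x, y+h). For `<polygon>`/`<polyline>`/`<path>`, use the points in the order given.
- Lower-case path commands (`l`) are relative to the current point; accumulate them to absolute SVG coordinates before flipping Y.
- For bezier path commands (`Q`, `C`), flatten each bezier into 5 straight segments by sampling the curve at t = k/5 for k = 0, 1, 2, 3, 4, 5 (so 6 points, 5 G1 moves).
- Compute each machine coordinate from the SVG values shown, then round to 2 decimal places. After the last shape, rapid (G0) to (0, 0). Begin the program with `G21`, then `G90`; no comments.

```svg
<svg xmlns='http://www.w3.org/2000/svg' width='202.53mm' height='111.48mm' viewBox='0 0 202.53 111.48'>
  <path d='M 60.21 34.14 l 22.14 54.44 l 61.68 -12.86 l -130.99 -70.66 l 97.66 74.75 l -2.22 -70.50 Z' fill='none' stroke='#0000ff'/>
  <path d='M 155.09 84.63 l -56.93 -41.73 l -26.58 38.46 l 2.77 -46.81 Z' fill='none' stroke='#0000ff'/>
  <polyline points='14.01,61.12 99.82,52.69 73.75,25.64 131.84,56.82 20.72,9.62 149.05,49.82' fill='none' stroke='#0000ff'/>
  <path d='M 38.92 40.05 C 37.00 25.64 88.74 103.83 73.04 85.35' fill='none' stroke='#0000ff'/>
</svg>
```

G21
G90
G0 X60.21 Y77.34
M3 S314
G1 X82.35 Y22.90 F3097
G1 X144.03 Y35.76 F3097
G1 X13.04 Y106.42 F3097
G1 X110.70 Y31.67 F3097
G1 X108.48 Y102.17 F3097
G1 X60.21 Y77.34 F3097
M5
G0 X155.09 Y26.85
M3 S314
G1 X98.16 Y68.58 F3097
G1 X71.58 Y30.12 F3097
G1 X74.35 Y76.93 F3097
G1 X155.09 Y26.85 F3097
M5
G0 X14.01 Y50.36
M3 S314
G1 X99.82 Y58.79 F3097
G1 X73.75 Y85.84 F3097
G1 X131.84 Y54.66 F3097
G1 X20.72 Y101.86 F3097
G1 X149.05 Y61.66 F3097
M5
G0 X38.92 Y71.43
M3 S314
G1 X43.24 Y70.48 F3097
G1 X54.62 Y56.39 F3097
G1 X67.26 Y38.24 F3097
G1 X75.34 Y25.13 F3097
G1 X73.04 Y26.13 F3097
M5
G0 X0.00 Y0.00

1 u = 1 mm; y_m = 111.48 − y.

[1] `<path>` closed polygon, #0000ff→engrave S314 F3097: (60.21,77.34) → (82.35,22.90) → (144.03,35.76) → (13.04,106.42) → (110.70,31.67) → (108.48,102.17) → (60.21,77.34) (closed)

[2] `<path>` closed polygon, #0000ff→engrave S314 F3097: (155.09,26.85) → (98.16,68.58) → (71.58,30.12) → (74.35,76.93) → (155.09,26.85) (closed)

[3] `<polyline>` open polyline, #0000ff→engrave S314 F3097: (14.01,50.36) → (99.82,58.79) → (73.75,85.84) → (131.84,54.66) → (20.72,101.86) → (149.05,61.66)

[4] `<path>` cubic bezier, #0000ff→engrave S314 F3097: (38.92,71.43) → (43.24,70.48) → (54.62,56.39) → (67.26,38.24) → (75.34,25.13) → (73.04,26.13)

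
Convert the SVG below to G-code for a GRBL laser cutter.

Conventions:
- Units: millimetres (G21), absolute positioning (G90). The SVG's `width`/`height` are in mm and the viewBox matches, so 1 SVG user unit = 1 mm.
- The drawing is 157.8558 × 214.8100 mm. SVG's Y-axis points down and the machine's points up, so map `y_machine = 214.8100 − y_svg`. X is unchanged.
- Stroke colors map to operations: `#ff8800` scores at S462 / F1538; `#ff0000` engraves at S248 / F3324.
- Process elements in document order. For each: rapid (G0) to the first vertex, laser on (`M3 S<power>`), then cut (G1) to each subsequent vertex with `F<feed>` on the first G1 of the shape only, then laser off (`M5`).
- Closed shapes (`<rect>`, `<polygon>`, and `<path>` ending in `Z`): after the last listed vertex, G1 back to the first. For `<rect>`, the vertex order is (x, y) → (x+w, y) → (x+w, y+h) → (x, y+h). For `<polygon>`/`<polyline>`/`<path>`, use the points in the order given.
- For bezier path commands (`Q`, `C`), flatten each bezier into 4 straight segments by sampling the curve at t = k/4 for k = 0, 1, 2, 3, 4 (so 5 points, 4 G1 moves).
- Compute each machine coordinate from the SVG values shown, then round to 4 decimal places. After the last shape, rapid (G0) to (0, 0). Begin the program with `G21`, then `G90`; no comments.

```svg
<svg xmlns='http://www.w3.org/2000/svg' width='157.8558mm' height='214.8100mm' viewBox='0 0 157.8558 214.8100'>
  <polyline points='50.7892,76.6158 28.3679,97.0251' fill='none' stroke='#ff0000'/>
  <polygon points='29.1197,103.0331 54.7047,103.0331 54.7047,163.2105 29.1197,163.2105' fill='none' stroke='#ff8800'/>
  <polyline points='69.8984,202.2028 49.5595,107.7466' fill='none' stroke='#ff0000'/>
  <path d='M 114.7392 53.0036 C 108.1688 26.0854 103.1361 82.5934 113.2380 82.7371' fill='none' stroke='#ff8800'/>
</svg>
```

1 u = 1 mm; y_m = 214.8100 − y.

[1] `<polyline>` line segment, #ff0000→engrave S248 F3324: (50.7892,138.1942) → (28.3679,117.7849)

[2] `<polygon>` rectangle, #ff8800→score S462 F1538: (29.1197,111.7769) → (54.7047,111.7769) → (54.7047,51.5995) → (29.1197,51.5995) → (29.1197,111.7769) (closed)

[3] `<polyline>` line segment, #ff0000→engrave S248 F3324: (69.8984,12.6072) → (49.5595,107.0634)

[4] `<path>` cubic bezier, #ff8800→score S462 F1538: (114.7392,161.8064) → (110.3122,168.5369) → (107.7365,157.0879) → (108.2869,140.5648) → (113.2380,132.0729)

G21
G90
G0 X50.7892 Y138.1942
M3 S248
G1 X28.3679 Y117.7849 F3324
M5
G0 X29.1197 Y111.7769
M3 S462
G1 X54.7047 Y111.7769 F1538
G1 X54.7047 Y51.5995
G1 X29.1197 Y51.5995
G1 X29.1197 Y111.7769
M5
G0 X69.8984 Y12.6072
M3 S248
G1 X49.5595 Y107.0634 F3324
M5
G0 X114.7392 Y161.8064
M3 S462
G1 X110.3122 Y168.5369 F1538
G1 X107.7365 Y157.0879
G1 X108.2869 Y140.5648
G1 X113.2380 Y132.0729
M5
G0 X0.0000 Y0.0000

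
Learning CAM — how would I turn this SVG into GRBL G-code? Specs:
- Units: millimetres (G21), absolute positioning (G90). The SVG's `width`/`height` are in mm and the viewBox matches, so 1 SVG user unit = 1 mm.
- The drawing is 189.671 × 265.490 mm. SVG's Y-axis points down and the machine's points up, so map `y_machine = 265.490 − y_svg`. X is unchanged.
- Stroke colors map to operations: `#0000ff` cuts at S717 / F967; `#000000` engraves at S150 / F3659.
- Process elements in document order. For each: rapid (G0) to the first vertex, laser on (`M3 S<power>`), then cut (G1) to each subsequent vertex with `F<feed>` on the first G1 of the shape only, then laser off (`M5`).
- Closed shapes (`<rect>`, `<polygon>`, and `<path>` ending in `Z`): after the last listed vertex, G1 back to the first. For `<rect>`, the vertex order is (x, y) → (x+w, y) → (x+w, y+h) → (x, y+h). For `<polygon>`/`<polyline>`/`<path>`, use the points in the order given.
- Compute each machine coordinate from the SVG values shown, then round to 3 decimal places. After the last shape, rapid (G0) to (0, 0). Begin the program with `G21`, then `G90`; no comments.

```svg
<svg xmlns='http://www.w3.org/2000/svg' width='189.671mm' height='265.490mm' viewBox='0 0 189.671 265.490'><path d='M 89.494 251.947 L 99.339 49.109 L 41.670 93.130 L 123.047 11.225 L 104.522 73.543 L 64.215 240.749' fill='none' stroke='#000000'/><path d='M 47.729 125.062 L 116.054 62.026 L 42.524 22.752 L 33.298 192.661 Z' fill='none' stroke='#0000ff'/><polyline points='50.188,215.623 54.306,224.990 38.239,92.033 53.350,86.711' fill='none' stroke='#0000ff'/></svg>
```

G21
G90
G0 X89.494 Y13.543
M3 S150
G1 X99.339 Y216.381 F3659
G1 X41.670 Y172.360
G1 X123.047 Y254.265
G1 X104.522 Y191.947
G1 X64.215 Y24.741
M5
G0 X47.729 Y140.428
M3 S717
G1 X116.054 Y203.464 F967
G1 X42.524 Y242.738
G1 X33.298 Y72.829
G1 X47.729 Y140.428
M5
G0 X50.188 Y49.867
M3 S717
G1 X54.306 Y40.500 F967
G1 X38.239 Y173.457
G1 X53.350 Y178.779
M5
G0 X0.000 Y0.000

Since the viewBox matches the mm dimensions, user units are millimetres directly. The only transform is the Y-flip y_m = 265.490 − y_svg.

Shape 1 is a open polyline drawn with `<path>`. Its stroke #000000 means engrave at S150, F3659. After flipping Y the toolpath is (89.494,13.543) → (99.339,216.381) → (41.670,172.360) → (123.047,254.265) → (104.522,191.947) → (64.215,24.741).

Shape 2 is a closed polygon drawn with `<path>`. Its stroke #0000ff means cut at S717, F967. After flipping Y the toolpath is (47.729,140.428) → (116.054,203.464) → (42.524,242.738) → (33.298,72.829) → (47.729,140.428), returning to the start.

Shape 3 is a open polyline drawn with `<polyline>`. Its stroke #0000ff means cut at S717, F967. After flipping Y the toolpath is (50.188,49.867) → (54.306,40.500) → (38.239,173.457) → (53.350,178.779).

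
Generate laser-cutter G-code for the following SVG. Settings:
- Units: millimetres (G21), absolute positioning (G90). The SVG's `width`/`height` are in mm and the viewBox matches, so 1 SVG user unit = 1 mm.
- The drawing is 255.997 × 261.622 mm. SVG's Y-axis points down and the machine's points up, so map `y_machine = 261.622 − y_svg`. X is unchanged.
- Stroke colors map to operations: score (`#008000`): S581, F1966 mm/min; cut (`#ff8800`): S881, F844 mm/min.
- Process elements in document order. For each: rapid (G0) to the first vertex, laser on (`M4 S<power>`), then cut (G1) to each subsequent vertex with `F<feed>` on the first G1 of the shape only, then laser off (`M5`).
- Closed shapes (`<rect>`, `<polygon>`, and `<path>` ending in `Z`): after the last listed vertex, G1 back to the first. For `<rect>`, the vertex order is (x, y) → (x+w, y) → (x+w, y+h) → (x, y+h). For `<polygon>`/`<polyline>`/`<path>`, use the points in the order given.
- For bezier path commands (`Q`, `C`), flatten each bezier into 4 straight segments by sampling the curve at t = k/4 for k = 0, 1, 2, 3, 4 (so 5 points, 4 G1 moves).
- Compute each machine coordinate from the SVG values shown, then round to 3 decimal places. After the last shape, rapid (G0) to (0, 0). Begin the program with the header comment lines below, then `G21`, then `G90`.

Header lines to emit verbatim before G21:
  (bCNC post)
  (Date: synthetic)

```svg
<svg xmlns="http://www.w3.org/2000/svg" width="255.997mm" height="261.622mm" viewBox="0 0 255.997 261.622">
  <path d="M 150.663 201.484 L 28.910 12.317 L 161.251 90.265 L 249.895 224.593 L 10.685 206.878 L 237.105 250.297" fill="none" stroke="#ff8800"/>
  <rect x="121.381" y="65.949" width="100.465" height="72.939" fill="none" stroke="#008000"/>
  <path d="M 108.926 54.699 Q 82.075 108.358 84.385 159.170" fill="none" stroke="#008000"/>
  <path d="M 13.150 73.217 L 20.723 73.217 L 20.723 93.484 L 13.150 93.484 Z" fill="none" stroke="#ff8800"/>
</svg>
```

viewBox `0 0 255.997 261.622` with mm width/height → 1 unit = 1 mm. Flip: y_m = 261.622 − y_svg.

**Shape 1** — `<path>` open polyline, stroke `#ff8800` → cut (S881, F844). Machine vertices: (150.663,60.138) → (28.910,249.305) → (161.251,171.357) → (249.895,37.029) → (10.685,54.744) → (237.105,11.325). Open path.

**Shape 2** — `<rect>` rectangle, stroke `#008000` → score (S581, F1966). Machine vertices: (121.381,195.673) → (221.846,195.673) → (221.846,122.734) → (121.381,122.734) → (121.381,195.673). Closed: final G1 returns to the first vertex.

**Shape 3** — `<path>` quadratic bezier, stroke `#008000` → score (S581, F1966). Control points (SVG): P0=(108.926,54.699), P1=(82.075,108.358), P2=(84.385,159.170); sampled at t=k/4. Machine vertices: (108.926,206.923) → (97.323,180.271) → (89.365,153.976) → (85.053,128.036) → (84.385,102.452). Open path.

**Shape 4** — `<path>` rectangle, stroke `#ff8800` → cut (S881, F844). Machine vertices: (13.150,188.405) → (20.723,188.405) → (20.723,168.138) → (13.150,168.138) → (13.150,188.405). Closed: final G1 returns to the first vertex.

(bCNC post)
(Date: synthetic)
G21
G90
G0 X150.663 Y60.138
M4 S881
G1 X28.910 Y249.305 F844
G1 X161.251 Y171.357
G1 X249.895 Y37.029
G1 X10.685 Y54.744
G1 X237.105 Y11.325
M5
G0 X121.381 Y195.673
M4 S581
G1 X221.846 Y195.673 F1966
G1 X221.846 Y122.734
G1 X121.381 Y122.734
G1 X121.381 Y195.673
M5
G0 X108.926 Y206.923
M4 S581
G1 X97.323 Y180.271 F1966
G1 X89.365 Y153.976
G1 X85.053 Y128.036
G1 X84.385 Y102.452
M5
G0 X13.150 Y188.405
M4 S881
G1 X20.723 Y188.405 F844
G1 X20.723 Y168.138
G1 X13.150 Y168.138
G1 X13.150 Y188.405
M5
G0 X0.000 Y0.000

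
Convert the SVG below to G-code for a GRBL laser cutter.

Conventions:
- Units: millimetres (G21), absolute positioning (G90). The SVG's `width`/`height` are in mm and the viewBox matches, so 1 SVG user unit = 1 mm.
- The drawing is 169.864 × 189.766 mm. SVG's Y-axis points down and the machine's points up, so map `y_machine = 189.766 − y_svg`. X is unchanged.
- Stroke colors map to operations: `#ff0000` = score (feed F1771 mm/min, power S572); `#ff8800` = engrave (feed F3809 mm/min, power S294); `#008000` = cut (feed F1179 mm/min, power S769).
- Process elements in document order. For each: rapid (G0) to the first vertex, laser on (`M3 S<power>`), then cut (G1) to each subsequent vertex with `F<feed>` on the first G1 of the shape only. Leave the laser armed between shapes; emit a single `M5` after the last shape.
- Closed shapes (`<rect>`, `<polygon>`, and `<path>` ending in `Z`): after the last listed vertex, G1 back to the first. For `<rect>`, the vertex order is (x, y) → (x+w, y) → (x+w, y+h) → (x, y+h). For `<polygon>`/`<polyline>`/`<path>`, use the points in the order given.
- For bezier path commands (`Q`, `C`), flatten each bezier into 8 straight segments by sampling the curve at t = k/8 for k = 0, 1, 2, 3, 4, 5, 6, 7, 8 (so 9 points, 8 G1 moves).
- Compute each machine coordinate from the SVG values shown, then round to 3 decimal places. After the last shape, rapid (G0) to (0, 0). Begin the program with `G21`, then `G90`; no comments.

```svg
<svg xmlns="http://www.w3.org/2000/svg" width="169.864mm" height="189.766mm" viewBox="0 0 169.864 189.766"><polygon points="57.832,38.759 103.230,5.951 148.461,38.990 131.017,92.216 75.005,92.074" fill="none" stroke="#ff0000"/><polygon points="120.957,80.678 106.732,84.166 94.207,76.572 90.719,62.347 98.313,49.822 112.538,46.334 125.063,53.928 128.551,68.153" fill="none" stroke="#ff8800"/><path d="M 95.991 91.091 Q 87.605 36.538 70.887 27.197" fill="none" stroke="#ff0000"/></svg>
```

1 u = 1 mm; y_m = 189.766 − y.

[1] `<polygon>` regular polygon, #ff0000→score S572 F1771: (57.832,151.007) → (103.230,183.815) → (148.461,150.776) → (131.017,97.550) → (75.005,97.692) → (57.832,151.007) (closed)

[2] `<polygon>` regular polygon, #ff8800→engrave S294 F3809: (120.957,109.088) → (106.732,105.600) → (94.207,113.194) → (90.719,127.419) → (98.313,139.944) → (112.538,143.432) → (125.063,135.838) → (128.551,121.613) → (120.957,109.088) (closed)

[3] `<path>` quadratic bezier, #ff0000→score S572 F1771: (95.991,98.675) → (93.764,111.607) → (91.277,123.126) → (88.530,133.232) → (85.522,141.925) → (82.254,149.205) → (78.725,155.073) → (74.936,159.527) → (70.887,162.569)

G21
G90
G0 X57.832 Y151.007
M3 S572
G1 X103.230 Y183.815 F1771
G1 X148.461 Y150.776
G1 X131.017 Y97.550
G1 X75.005 Y97.692
G1 X57.832 Y151.007
G0 X120.957 Y109.088
M3 S294
G1 X106.732 Y105.600 F3809
G1 X94.207 Y113.194
G1 X90.719 Y127.419
G1 X98.313 Y139.944
G1 X112.538 Y143.432
G1 X125.063 Y135.838
G1 X128.551 Y121.613
G1 X120.957 Y109.088
G0 X95.991 Y98.675
M3 S572
G1 X93.764 Y111.607 F1771
G1 X91.277 Y123.126
G1 X88.530 Y133.232
G1 X85.522 Y141.925
G1 X82.254 Y149.205
G1 X78.725 Y155.073
G1 X74.936 Y159.527
G1 X70.887 Y162.569
M5
G0 X0.000 Y0.000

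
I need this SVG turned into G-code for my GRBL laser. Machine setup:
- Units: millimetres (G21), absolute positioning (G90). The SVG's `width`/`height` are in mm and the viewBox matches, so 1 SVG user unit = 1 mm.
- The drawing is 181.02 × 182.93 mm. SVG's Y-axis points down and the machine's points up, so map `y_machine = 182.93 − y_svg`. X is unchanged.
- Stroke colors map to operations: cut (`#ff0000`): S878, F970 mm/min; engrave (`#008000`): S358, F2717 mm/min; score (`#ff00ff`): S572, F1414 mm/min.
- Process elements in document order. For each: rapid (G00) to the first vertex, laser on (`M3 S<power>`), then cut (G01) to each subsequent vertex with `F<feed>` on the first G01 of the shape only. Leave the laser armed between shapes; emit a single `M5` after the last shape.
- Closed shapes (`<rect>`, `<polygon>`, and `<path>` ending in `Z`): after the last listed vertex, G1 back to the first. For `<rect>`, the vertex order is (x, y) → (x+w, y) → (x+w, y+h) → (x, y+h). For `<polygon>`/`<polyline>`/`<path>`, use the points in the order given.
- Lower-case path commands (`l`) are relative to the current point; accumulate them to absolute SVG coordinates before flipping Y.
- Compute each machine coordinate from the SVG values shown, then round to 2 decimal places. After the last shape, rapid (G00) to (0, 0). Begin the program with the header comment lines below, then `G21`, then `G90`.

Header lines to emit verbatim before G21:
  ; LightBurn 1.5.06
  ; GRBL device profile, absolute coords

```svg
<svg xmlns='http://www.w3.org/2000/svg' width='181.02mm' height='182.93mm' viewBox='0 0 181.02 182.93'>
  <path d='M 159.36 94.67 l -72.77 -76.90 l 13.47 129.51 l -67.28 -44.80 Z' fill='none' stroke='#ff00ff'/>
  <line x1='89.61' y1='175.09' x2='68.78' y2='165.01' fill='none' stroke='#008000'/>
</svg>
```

; LightBurn 1.5.06
; GRBL device profile, absolute coords
G21
G90
G00 X159.36 Y88.26
M3 S572
G01 X86.59 Y165.16 F1414
G01 X100.06 Y35.65
G01 X32.78 Y80.45
G01 X159.36 Y88.26
G00 X89.61 Y7.84
M3 S358
G01 X68.78 Y17.92 F2717
M5
G00 X0.00 Y0.00

viewBox `0 0 181.02 182.93` with mm width/height → 1 unit = 1 mm. Flip: y_m = 182.93 − y_svg.

**Shape 1** — `<path>` closed polygon, stroke `#ff00ff` → score (S572, F1414). Machine vertices: (159.36,88.26) → (86.59,165.16) → (100.06,35.65) → (32.78,80.45) → (159.36,88.26). Closed: final G1 returns to the first vertex.

**Shape 2** — `<line>` line segment, stroke `#008000` → engrave (S358, F2717). Machine vertices: (89.61,7.84) → (68.78,17.92). Open path.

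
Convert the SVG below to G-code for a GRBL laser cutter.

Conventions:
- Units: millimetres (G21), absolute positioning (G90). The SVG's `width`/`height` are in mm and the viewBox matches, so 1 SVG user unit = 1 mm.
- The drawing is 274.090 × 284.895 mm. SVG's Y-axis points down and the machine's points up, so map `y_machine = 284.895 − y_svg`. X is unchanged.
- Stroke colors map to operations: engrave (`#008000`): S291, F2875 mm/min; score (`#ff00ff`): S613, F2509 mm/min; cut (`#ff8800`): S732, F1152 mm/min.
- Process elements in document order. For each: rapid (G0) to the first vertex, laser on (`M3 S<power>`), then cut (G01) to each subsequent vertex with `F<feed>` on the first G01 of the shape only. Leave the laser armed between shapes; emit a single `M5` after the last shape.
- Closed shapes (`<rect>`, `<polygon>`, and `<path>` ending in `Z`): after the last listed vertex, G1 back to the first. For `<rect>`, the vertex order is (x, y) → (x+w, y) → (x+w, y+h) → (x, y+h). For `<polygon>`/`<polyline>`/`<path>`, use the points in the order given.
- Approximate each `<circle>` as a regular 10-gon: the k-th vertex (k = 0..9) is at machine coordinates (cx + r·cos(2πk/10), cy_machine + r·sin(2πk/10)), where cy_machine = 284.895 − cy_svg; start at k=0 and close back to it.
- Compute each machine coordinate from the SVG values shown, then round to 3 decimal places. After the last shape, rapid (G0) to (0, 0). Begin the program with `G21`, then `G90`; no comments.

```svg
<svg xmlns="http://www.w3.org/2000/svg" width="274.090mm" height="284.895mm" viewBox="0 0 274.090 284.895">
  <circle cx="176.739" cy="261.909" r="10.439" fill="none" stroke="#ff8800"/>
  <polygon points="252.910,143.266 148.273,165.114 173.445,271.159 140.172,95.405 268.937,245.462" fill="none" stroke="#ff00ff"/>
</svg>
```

Since the viewBox matches the mm dimensions, user units are millimetres directly. The only transform is the Y-flip y_m = 284.895 − y_svg.

Shape 1 is a circle drawn with `<circle>`. Its stroke #ff8800 means cut at S732, F1152. After flipping Y the toolpath is (187.178,22.986) → (185.184,29.122) → (179.965,32.914) → (173.513,32.914) → (168.294,29.122) → (166.300,22.986) → (168.294,16.850) → (173.513,13.058) → (179.965,13.058) → (185.184,16.850) → (187.178,22.986), returning to the start.

Shape 2 is a closed polygon drawn with `<polygon>`. Its stroke #ff00ff means score at S613, F2509. After flipping Y the toolpath is (252.910,141.629) → (148.273,119.781) → (173.445,13.736) → (140.172,189.490) → (268.937,39.433) → (252.910,141.629), returning to the start.

G21
G90
G0 X187.178 Y22.986
M3 S732
G01 X185.184 Y29.122 F1152
G01 X179.965 Y32.914
G01 X173.513 Y32.914
G01 X168.294 Y29.122
G01 X166.300 Y22.986
G01 X168.294 Y16.850
G01 X173.513 Y13.058
G01 X179.965 Y13.058
G01 X185.184 Y16.850
G01 X187.178 Y22.986
G0 X252.910 Y141.629
M3 S613
G01 X148.273 Y119.781 F2509
G01 X173.445 Y13.736
G01 X140.172 Y189.490
G01 X268.937 Y39.433
G01 X252.910 Y141.629
M5
G0 X0.000 Y0.000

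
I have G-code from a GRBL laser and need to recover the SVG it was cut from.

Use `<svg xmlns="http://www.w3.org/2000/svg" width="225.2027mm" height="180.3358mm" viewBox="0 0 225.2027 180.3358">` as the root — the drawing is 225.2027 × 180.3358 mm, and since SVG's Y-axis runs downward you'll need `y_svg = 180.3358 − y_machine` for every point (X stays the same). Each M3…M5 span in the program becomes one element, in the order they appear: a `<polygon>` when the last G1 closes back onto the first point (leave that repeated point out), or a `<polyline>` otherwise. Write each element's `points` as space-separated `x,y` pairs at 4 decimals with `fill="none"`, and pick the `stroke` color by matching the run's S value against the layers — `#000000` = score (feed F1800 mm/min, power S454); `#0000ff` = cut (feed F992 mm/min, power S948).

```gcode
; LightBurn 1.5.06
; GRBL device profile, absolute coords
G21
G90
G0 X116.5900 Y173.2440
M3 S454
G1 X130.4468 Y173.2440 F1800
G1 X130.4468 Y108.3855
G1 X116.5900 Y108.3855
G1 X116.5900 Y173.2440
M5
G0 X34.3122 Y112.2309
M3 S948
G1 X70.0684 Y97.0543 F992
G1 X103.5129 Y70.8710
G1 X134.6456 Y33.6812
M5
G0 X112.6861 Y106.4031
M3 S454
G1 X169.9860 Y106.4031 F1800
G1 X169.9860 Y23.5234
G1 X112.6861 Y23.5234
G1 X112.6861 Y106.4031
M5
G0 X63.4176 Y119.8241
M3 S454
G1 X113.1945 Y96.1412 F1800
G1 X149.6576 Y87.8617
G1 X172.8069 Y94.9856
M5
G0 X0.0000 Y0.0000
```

y_svg = 180.3358 − y_m.

[1] S454→`#000000` (score); closed run; points: 116.5900,7.0918 130.4468,7.0918 130.4468,71.9503 116.5900,71.9503

[2] S948→`#0000ff` (cut); open run; points: 34.3122,68.1049 70.0684,83.2815 103.5129,109.4648 134.6456,146.6546

[3] S454→`#000000` (score); closed run; points: 112.6861,73.9327 169.9860,73.9327 169.9860,156.8124 112.6861,156.8124

[4] S454→`#000000` (score); open run; points: 63.4176,60.5117 113.1945,84.1946 149.6576,92.4741 172.8069,85.3502

<svg xmlns="http://www.w3.org/2000/svg" width="225.2027mm" height="180.3358mm" viewBox="0 0 225.2027 180.3358">
  <polygon points="116.5900,7.0918 130.4468,7.0918 130.4468,71.9503 116.5900,71.9503" fill="none" stroke="#000000"/>
  <polyline points="34.3122,68.1049 70.0684,83.2815 103.5129,109.4648 134.6456,146.6546" fill="none" stroke="#0000ff"/>
  <polygon points="112.6861,73.9327 169.9860,73.9327 169.9860,156.8124 112.6861,156.8124" fill="none" stroke="#000000"/>
  <polyline points="63.4176,60.5117 113.1945,84.1946 149.6576,92.4741 172.8069,85.3502" fill="none" stroke="#000000"/>
</svg>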